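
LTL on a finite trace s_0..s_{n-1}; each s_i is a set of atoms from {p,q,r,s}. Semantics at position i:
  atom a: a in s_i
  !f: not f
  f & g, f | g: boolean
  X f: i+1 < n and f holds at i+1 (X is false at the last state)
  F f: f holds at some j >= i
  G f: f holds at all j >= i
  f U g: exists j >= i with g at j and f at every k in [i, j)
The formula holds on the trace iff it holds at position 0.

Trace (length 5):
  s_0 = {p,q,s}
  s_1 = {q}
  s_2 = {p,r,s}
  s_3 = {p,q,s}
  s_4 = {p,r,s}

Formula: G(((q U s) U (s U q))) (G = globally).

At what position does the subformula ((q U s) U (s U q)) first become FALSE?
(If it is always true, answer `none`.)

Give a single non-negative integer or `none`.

s_0={p,q,s}: ((q U s) U (s U q))=True (q U s)=True q=True s=True (s U q)=True
s_1={q}: ((q U s) U (s U q))=True (q U s)=True q=True s=False (s U q)=True
s_2={p,r,s}: ((q U s) U (s U q))=True (q U s)=True q=False s=True (s U q)=True
s_3={p,q,s}: ((q U s) U (s U q))=True (q U s)=True q=True s=True (s U q)=True
s_4={p,r,s}: ((q U s) U (s U q))=False (q U s)=True q=False s=True (s U q)=False
G(((q U s) U (s U q))) holds globally = False
First violation at position 4.

Answer: 4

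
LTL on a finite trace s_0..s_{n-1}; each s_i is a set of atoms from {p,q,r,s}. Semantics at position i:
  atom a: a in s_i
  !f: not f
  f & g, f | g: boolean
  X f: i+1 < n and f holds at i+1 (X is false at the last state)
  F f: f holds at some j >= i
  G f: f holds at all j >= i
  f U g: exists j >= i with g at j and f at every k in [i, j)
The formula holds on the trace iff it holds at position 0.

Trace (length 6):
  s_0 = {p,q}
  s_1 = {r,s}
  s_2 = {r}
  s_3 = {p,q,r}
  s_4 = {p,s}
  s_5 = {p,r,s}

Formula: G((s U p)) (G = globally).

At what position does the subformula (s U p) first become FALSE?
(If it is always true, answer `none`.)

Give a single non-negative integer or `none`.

Answer: 1

Derivation:
s_0={p,q}: (s U p)=True s=False p=True
s_1={r,s}: (s U p)=False s=True p=False
s_2={r}: (s U p)=False s=False p=False
s_3={p,q,r}: (s U p)=True s=False p=True
s_4={p,s}: (s U p)=True s=True p=True
s_5={p,r,s}: (s U p)=True s=True p=True
G((s U p)) holds globally = False
First violation at position 1.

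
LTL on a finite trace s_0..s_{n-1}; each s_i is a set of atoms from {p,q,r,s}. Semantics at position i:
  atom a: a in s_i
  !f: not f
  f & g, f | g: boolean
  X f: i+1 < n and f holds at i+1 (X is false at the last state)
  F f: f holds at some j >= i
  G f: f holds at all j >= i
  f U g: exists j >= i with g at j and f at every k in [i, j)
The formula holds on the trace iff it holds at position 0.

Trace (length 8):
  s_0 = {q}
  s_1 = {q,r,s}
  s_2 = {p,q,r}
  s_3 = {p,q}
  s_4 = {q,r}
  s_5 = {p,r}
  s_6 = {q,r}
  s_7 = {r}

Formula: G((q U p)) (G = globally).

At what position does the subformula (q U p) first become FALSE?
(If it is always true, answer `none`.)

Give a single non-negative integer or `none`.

Answer: 6

Derivation:
s_0={q}: (q U p)=True q=True p=False
s_1={q,r,s}: (q U p)=True q=True p=False
s_2={p,q,r}: (q U p)=True q=True p=True
s_3={p,q}: (q U p)=True q=True p=True
s_4={q,r}: (q U p)=True q=True p=False
s_5={p,r}: (q U p)=True q=False p=True
s_6={q,r}: (q U p)=False q=True p=False
s_7={r}: (q U p)=False q=False p=False
G((q U p)) holds globally = False
First violation at position 6.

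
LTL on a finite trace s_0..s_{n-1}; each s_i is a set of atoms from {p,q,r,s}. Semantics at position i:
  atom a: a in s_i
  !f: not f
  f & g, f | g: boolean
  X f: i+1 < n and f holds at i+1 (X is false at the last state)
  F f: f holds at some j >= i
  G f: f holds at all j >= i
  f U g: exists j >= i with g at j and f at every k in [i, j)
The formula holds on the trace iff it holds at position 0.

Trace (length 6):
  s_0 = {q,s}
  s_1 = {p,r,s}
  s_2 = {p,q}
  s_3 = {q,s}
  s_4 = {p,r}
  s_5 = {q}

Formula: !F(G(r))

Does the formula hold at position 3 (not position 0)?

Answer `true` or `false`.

s_0={q,s}: !F(G(r))=True F(G(r))=False G(r)=False r=False
s_1={p,r,s}: !F(G(r))=True F(G(r))=False G(r)=False r=True
s_2={p,q}: !F(G(r))=True F(G(r))=False G(r)=False r=False
s_3={q,s}: !F(G(r))=True F(G(r))=False G(r)=False r=False
s_4={p,r}: !F(G(r))=True F(G(r))=False G(r)=False r=True
s_5={q}: !F(G(r))=True F(G(r))=False G(r)=False r=False
Evaluating at position 3: result = True

Answer: true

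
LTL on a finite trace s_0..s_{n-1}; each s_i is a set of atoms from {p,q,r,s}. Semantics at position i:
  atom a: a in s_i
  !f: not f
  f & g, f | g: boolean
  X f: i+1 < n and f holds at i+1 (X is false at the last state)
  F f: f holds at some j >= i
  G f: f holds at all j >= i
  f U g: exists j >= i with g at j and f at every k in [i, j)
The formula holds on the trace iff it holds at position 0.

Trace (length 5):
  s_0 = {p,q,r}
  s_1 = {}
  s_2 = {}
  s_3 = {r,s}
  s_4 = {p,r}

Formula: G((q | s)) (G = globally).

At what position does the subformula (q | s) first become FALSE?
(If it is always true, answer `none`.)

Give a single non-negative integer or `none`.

Answer: 1

Derivation:
s_0={p,q,r}: (q | s)=True q=True s=False
s_1={}: (q | s)=False q=False s=False
s_2={}: (q | s)=False q=False s=False
s_3={r,s}: (q | s)=True q=False s=True
s_4={p,r}: (q | s)=False q=False s=False
G((q | s)) holds globally = False
First violation at position 1.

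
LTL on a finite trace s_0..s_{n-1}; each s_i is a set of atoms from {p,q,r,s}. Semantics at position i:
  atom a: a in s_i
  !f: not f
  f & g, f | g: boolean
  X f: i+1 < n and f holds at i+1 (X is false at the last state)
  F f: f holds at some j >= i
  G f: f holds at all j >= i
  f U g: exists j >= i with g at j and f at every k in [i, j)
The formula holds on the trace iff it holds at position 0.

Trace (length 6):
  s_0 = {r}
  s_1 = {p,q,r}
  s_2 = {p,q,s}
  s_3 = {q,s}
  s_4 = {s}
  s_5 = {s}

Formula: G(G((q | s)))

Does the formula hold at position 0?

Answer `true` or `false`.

Answer: false

Derivation:
s_0={r}: G(G((q | s)))=False G((q | s))=False (q | s)=False q=False s=False
s_1={p,q,r}: G(G((q | s)))=True G((q | s))=True (q | s)=True q=True s=False
s_2={p,q,s}: G(G((q | s)))=True G((q | s))=True (q | s)=True q=True s=True
s_3={q,s}: G(G((q | s)))=True G((q | s))=True (q | s)=True q=True s=True
s_4={s}: G(G((q | s)))=True G((q | s))=True (q | s)=True q=False s=True
s_5={s}: G(G((q | s)))=True G((q | s))=True (q | s)=True q=False s=True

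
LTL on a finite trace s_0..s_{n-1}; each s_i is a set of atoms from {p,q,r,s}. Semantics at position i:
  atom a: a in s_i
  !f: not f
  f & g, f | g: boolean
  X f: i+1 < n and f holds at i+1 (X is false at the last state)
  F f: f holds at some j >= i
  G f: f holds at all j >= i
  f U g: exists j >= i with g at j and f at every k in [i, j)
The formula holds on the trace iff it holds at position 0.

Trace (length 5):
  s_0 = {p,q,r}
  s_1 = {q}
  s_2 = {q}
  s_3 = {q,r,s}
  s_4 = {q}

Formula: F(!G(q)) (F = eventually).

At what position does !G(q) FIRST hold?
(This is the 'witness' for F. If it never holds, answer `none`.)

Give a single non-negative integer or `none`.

s_0={p,q,r}: !G(q)=False G(q)=True q=True
s_1={q}: !G(q)=False G(q)=True q=True
s_2={q}: !G(q)=False G(q)=True q=True
s_3={q,r,s}: !G(q)=False G(q)=True q=True
s_4={q}: !G(q)=False G(q)=True q=True
F(!G(q)) does not hold (no witness exists).

Answer: none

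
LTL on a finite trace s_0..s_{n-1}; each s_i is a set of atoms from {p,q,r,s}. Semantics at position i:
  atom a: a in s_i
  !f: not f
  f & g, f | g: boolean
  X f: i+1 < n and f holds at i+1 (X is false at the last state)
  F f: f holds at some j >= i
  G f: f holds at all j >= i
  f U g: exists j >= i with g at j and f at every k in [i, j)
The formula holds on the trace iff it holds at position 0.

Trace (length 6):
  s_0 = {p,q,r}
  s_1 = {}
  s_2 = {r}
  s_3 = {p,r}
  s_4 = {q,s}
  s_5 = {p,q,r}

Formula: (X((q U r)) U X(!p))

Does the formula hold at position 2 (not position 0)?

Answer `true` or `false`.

s_0={p,q,r}: (X((q U r)) U X(!p))=True X((q U r))=False (q U r)=True q=True r=True X(!p)=True !p=False p=True
s_1={}: (X((q U r)) U X(!p))=True X((q U r))=True (q U r)=False q=False r=False X(!p)=True !p=True p=False
s_2={r}: (X((q U r)) U X(!p))=True X((q U r))=True (q U r)=True q=False r=True X(!p)=False !p=True p=False
s_3={p,r}: (X((q U r)) U X(!p))=True X((q U r))=True (q U r)=True q=False r=True X(!p)=True !p=False p=True
s_4={q,s}: (X((q U r)) U X(!p))=False X((q U r))=True (q U r)=True q=True r=False X(!p)=False !p=True p=False
s_5={p,q,r}: (X((q U r)) U X(!p))=False X((q U r))=False (q U r)=True q=True r=True X(!p)=False !p=False p=True
Evaluating at position 2: result = True

Answer: true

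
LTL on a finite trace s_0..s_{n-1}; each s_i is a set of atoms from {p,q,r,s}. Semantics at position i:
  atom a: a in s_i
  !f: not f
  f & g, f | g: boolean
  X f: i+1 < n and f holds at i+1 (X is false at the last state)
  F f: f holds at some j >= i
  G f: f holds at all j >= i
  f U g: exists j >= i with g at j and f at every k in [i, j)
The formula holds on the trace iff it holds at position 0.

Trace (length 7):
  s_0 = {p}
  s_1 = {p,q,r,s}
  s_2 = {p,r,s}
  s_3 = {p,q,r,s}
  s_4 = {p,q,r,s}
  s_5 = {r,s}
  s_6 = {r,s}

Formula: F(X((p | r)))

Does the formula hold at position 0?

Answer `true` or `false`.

Answer: true

Derivation:
s_0={p}: F(X((p | r)))=True X((p | r))=True (p | r)=True p=True r=False
s_1={p,q,r,s}: F(X((p | r)))=True X((p | r))=True (p | r)=True p=True r=True
s_2={p,r,s}: F(X((p | r)))=True X((p | r))=True (p | r)=True p=True r=True
s_3={p,q,r,s}: F(X((p | r)))=True X((p | r))=True (p | r)=True p=True r=True
s_4={p,q,r,s}: F(X((p | r)))=True X((p | r))=True (p | r)=True p=True r=True
s_5={r,s}: F(X((p | r)))=True X((p | r))=True (p | r)=True p=False r=True
s_6={r,s}: F(X((p | r)))=False X((p | r))=False (p | r)=True p=False r=True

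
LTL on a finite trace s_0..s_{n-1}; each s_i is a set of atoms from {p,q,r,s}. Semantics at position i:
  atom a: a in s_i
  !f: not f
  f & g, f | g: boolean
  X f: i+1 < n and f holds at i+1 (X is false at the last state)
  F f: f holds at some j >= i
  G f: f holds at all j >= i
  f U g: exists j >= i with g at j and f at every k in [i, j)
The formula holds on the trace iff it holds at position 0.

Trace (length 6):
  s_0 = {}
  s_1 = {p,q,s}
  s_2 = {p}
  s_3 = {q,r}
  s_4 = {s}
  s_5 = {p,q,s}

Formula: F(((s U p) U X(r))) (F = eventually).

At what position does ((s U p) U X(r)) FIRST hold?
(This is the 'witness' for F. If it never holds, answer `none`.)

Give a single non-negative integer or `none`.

Answer: 1

Derivation:
s_0={}: ((s U p) U X(r))=False (s U p)=False s=False p=False X(r)=False r=False
s_1={p,q,s}: ((s U p) U X(r))=True (s U p)=True s=True p=True X(r)=False r=False
s_2={p}: ((s U p) U X(r))=True (s U p)=True s=False p=True X(r)=True r=False
s_3={q,r}: ((s U p) U X(r))=False (s U p)=False s=False p=False X(r)=False r=True
s_4={s}: ((s U p) U X(r))=False (s U p)=True s=True p=False X(r)=False r=False
s_5={p,q,s}: ((s U p) U X(r))=False (s U p)=True s=True p=True X(r)=False r=False
F(((s U p) U X(r))) holds; first witness at position 1.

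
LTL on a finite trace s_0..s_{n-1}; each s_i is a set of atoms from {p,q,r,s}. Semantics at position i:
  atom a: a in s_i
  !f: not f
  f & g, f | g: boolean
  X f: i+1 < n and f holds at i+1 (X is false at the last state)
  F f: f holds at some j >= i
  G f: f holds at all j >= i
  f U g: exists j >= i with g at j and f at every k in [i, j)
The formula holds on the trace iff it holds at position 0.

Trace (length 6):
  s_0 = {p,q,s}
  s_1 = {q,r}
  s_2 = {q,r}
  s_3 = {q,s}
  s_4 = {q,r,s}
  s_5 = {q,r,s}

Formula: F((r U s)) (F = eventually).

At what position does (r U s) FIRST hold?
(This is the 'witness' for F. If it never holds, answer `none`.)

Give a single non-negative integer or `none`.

Answer: 0

Derivation:
s_0={p,q,s}: (r U s)=True r=False s=True
s_1={q,r}: (r U s)=True r=True s=False
s_2={q,r}: (r U s)=True r=True s=False
s_3={q,s}: (r U s)=True r=False s=True
s_4={q,r,s}: (r U s)=True r=True s=True
s_5={q,r,s}: (r U s)=True r=True s=True
F((r U s)) holds; first witness at position 0.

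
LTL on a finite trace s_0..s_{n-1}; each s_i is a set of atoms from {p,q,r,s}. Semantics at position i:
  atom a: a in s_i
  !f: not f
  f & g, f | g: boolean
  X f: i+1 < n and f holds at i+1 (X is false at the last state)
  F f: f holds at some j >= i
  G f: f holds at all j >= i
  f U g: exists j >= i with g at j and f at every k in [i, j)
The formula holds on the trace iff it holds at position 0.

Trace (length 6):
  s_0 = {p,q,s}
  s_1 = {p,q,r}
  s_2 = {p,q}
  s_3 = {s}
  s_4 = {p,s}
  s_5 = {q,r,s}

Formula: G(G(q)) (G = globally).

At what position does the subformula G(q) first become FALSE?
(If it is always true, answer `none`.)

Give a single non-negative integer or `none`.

s_0={p,q,s}: G(q)=False q=True
s_1={p,q,r}: G(q)=False q=True
s_2={p,q}: G(q)=False q=True
s_3={s}: G(q)=False q=False
s_4={p,s}: G(q)=False q=False
s_5={q,r,s}: G(q)=True q=True
G(G(q)) holds globally = False
First violation at position 0.

Answer: 0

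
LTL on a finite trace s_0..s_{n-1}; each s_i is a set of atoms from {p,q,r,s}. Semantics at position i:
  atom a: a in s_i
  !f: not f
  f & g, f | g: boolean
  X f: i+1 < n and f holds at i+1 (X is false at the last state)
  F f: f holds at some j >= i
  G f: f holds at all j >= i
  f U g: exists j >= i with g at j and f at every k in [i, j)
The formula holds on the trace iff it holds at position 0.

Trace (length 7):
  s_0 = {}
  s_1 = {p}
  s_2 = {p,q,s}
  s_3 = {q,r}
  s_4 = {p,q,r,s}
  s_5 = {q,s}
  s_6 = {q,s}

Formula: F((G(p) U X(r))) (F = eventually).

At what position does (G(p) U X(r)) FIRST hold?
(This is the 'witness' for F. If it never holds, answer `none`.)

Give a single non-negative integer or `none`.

s_0={}: (G(p) U X(r))=False G(p)=False p=False X(r)=False r=False
s_1={p}: (G(p) U X(r))=False G(p)=False p=True X(r)=False r=False
s_2={p,q,s}: (G(p) U X(r))=True G(p)=False p=True X(r)=True r=False
s_3={q,r}: (G(p) U X(r))=True G(p)=False p=False X(r)=True r=True
s_4={p,q,r,s}: (G(p) U X(r))=False G(p)=False p=True X(r)=False r=True
s_5={q,s}: (G(p) U X(r))=False G(p)=False p=False X(r)=False r=False
s_6={q,s}: (G(p) U X(r))=False G(p)=False p=False X(r)=False r=False
F((G(p) U X(r))) holds; first witness at position 2.

Answer: 2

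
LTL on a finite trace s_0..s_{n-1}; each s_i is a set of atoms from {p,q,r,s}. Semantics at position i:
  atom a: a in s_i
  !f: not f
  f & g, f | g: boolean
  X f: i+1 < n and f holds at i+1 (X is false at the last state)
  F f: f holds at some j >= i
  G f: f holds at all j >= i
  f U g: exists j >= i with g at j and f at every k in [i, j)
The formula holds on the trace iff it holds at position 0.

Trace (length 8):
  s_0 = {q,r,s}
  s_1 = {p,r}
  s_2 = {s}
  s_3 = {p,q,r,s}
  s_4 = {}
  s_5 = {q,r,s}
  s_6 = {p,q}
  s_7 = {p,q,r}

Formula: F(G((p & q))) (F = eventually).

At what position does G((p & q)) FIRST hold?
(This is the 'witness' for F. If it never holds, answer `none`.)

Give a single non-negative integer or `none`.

Answer: 6

Derivation:
s_0={q,r,s}: G((p & q))=False (p & q)=False p=False q=True
s_1={p,r}: G((p & q))=False (p & q)=False p=True q=False
s_2={s}: G((p & q))=False (p & q)=False p=False q=False
s_3={p,q,r,s}: G((p & q))=False (p & q)=True p=True q=True
s_4={}: G((p & q))=False (p & q)=False p=False q=False
s_5={q,r,s}: G((p & q))=False (p & q)=False p=False q=True
s_6={p,q}: G((p & q))=True (p & q)=True p=True q=True
s_7={p,q,r}: G((p & q))=True (p & q)=True p=True q=True
F(G((p & q))) holds; first witness at position 6.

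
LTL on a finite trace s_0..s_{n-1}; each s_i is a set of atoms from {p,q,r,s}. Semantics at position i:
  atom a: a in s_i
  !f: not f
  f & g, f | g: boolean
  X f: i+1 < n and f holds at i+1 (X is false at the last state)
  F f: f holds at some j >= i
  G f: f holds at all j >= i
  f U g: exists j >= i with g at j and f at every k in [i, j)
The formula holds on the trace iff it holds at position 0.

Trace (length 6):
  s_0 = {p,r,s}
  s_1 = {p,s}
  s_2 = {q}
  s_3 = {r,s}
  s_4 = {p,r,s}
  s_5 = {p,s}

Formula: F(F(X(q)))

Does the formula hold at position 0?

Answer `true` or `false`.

s_0={p,r,s}: F(F(X(q)))=True F(X(q))=True X(q)=False q=False
s_1={p,s}: F(F(X(q)))=True F(X(q))=True X(q)=True q=False
s_2={q}: F(F(X(q)))=False F(X(q))=False X(q)=False q=True
s_3={r,s}: F(F(X(q)))=False F(X(q))=False X(q)=False q=False
s_4={p,r,s}: F(F(X(q)))=False F(X(q))=False X(q)=False q=False
s_5={p,s}: F(F(X(q)))=False F(X(q))=False X(q)=False q=False

Answer: true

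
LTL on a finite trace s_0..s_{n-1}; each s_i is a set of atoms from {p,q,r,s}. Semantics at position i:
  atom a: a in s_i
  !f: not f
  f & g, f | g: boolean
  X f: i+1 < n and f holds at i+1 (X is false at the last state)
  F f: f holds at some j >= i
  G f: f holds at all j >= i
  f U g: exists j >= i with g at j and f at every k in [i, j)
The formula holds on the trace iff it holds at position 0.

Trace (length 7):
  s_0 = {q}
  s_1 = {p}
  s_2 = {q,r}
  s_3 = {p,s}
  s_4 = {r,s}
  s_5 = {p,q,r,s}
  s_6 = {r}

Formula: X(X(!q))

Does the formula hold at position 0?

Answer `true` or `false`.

s_0={q}: X(X(!q))=False X(!q)=True !q=False q=True
s_1={p}: X(X(!q))=True X(!q)=False !q=True q=False
s_2={q,r}: X(X(!q))=True X(!q)=True !q=False q=True
s_3={p,s}: X(X(!q))=False X(!q)=True !q=True q=False
s_4={r,s}: X(X(!q))=True X(!q)=False !q=True q=False
s_5={p,q,r,s}: X(X(!q))=False X(!q)=True !q=False q=True
s_6={r}: X(X(!q))=False X(!q)=False !q=True q=False

Answer: false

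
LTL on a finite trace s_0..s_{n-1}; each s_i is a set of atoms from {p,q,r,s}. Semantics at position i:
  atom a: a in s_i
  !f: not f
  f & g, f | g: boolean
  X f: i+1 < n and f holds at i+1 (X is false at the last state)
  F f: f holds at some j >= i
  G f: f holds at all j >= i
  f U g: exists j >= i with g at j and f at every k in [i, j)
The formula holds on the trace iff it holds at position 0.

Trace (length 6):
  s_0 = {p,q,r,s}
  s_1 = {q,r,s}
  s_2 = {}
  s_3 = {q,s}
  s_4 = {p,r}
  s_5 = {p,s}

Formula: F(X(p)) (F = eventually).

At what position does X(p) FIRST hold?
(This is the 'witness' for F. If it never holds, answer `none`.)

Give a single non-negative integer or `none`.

Answer: 3

Derivation:
s_0={p,q,r,s}: X(p)=False p=True
s_1={q,r,s}: X(p)=False p=False
s_2={}: X(p)=False p=False
s_3={q,s}: X(p)=True p=False
s_4={p,r}: X(p)=True p=True
s_5={p,s}: X(p)=False p=True
F(X(p)) holds; first witness at position 3.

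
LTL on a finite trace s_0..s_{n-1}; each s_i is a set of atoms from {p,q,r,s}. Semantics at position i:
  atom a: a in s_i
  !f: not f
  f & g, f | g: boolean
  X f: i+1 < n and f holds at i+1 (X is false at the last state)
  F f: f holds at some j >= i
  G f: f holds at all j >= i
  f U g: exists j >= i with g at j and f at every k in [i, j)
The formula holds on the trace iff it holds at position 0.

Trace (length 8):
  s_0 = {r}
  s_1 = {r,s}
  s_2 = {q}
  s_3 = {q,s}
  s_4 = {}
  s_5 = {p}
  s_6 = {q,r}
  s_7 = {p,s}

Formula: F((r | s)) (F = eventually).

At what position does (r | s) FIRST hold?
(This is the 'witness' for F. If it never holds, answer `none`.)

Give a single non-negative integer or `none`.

s_0={r}: (r | s)=True r=True s=False
s_1={r,s}: (r | s)=True r=True s=True
s_2={q}: (r | s)=False r=False s=False
s_3={q,s}: (r | s)=True r=False s=True
s_4={}: (r | s)=False r=False s=False
s_5={p}: (r | s)=False r=False s=False
s_6={q,r}: (r | s)=True r=True s=False
s_7={p,s}: (r | s)=True r=False s=True
F((r | s)) holds; first witness at position 0.

Answer: 0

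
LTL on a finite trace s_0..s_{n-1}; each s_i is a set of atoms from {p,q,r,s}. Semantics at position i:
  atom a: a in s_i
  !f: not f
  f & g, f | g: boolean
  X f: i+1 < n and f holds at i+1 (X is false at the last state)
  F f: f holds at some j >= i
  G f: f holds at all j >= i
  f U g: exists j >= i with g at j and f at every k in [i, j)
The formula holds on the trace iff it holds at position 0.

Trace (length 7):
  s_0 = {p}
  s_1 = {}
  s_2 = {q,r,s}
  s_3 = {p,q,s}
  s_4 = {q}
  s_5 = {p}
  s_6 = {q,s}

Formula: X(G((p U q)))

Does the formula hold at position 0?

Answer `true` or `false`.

Answer: false

Derivation:
s_0={p}: X(G((p U q)))=False G((p U q))=False (p U q)=False p=True q=False
s_1={}: X(G((p U q)))=True G((p U q))=False (p U q)=False p=False q=False
s_2={q,r,s}: X(G((p U q)))=True G((p U q))=True (p U q)=True p=False q=True
s_3={p,q,s}: X(G((p U q)))=True G((p U q))=True (p U q)=True p=True q=True
s_4={q}: X(G((p U q)))=True G((p U q))=True (p U q)=True p=False q=True
s_5={p}: X(G((p U q)))=True G((p U q))=True (p U q)=True p=True q=False
s_6={q,s}: X(G((p U q)))=False G((p U q))=True (p U q)=True p=False q=True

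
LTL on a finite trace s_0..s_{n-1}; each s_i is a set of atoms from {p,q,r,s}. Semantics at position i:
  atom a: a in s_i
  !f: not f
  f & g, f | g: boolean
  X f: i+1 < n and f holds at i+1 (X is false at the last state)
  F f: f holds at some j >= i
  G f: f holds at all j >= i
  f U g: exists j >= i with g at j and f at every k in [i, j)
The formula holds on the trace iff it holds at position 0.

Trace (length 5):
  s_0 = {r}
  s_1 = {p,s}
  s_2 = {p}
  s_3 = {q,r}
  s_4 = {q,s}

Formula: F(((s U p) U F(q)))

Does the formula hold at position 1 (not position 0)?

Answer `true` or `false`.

Answer: true

Derivation:
s_0={r}: F(((s U p) U F(q)))=True ((s U p) U F(q))=True (s U p)=False s=False p=False F(q)=True q=False
s_1={p,s}: F(((s U p) U F(q)))=True ((s U p) U F(q))=True (s U p)=True s=True p=True F(q)=True q=False
s_2={p}: F(((s U p) U F(q)))=True ((s U p) U F(q))=True (s U p)=True s=False p=True F(q)=True q=False
s_3={q,r}: F(((s U p) U F(q)))=True ((s U p) U F(q))=True (s U p)=False s=False p=False F(q)=True q=True
s_4={q,s}: F(((s U p) U F(q)))=True ((s U p) U F(q))=True (s U p)=False s=True p=False F(q)=True q=True
Evaluating at position 1: result = True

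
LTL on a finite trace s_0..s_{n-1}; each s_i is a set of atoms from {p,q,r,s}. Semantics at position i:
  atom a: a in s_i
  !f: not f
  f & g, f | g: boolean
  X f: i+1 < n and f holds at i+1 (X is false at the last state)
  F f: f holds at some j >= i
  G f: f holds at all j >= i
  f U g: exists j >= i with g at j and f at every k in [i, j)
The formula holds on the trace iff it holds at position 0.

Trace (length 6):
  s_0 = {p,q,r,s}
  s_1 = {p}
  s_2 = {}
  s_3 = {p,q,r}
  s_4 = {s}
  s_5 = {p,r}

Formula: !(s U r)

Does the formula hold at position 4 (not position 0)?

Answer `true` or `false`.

Answer: false

Derivation:
s_0={p,q,r,s}: !(s U r)=False (s U r)=True s=True r=True
s_1={p}: !(s U r)=True (s U r)=False s=False r=False
s_2={}: !(s U r)=True (s U r)=False s=False r=False
s_3={p,q,r}: !(s U r)=False (s U r)=True s=False r=True
s_4={s}: !(s U r)=False (s U r)=True s=True r=False
s_5={p,r}: !(s U r)=False (s U r)=True s=False r=True
Evaluating at position 4: result = False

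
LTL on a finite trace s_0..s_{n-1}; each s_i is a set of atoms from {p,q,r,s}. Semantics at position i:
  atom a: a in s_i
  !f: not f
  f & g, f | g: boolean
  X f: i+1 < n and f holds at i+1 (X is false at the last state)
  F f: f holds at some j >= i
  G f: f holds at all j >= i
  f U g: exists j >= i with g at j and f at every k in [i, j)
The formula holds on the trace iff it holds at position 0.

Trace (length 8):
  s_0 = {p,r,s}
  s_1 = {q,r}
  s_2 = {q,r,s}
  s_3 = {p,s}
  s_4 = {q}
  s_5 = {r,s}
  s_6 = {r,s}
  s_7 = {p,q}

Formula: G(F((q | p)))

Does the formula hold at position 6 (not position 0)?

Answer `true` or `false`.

Answer: true

Derivation:
s_0={p,r,s}: G(F((q | p)))=True F((q | p))=True (q | p)=True q=False p=True
s_1={q,r}: G(F((q | p)))=True F((q | p))=True (q | p)=True q=True p=False
s_2={q,r,s}: G(F((q | p)))=True F((q | p))=True (q | p)=True q=True p=False
s_3={p,s}: G(F((q | p)))=True F((q | p))=True (q | p)=True q=False p=True
s_4={q}: G(F((q | p)))=True F((q | p))=True (q | p)=True q=True p=False
s_5={r,s}: G(F((q | p)))=True F((q | p))=True (q | p)=False q=False p=False
s_6={r,s}: G(F((q | p)))=True F((q | p))=True (q | p)=False q=False p=False
s_7={p,q}: G(F((q | p)))=True F((q | p))=True (q | p)=True q=True p=True
Evaluating at position 6: result = True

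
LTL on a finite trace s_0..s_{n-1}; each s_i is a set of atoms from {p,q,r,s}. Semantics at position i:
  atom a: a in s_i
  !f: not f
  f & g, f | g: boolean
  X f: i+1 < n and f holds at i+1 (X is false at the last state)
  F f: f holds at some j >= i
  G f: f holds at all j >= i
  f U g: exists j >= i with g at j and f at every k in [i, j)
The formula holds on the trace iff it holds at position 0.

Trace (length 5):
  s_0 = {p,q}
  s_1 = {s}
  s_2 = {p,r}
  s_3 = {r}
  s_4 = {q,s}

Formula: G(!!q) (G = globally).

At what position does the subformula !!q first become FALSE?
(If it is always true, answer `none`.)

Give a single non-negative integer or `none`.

s_0={p,q}: !!q=True !q=False q=True
s_1={s}: !!q=False !q=True q=False
s_2={p,r}: !!q=False !q=True q=False
s_3={r}: !!q=False !q=True q=False
s_4={q,s}: !!q=True !q=False q=True
G(!!q) holds globally = False
First violation at position 1.

Answer: 1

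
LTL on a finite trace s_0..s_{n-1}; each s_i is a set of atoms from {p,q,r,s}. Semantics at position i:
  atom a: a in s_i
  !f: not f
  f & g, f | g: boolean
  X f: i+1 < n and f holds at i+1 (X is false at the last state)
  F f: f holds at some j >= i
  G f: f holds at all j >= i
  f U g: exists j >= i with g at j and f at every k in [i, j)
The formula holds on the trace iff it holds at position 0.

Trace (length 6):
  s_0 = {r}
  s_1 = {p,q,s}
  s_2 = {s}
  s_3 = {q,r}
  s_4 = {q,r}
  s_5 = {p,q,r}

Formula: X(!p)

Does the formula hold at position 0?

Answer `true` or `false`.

s_0={r}: X(!p)=False !p=True p=False
s_1={p,q,s}: X(!p)=True !p=False p=True
s_2={s}: X(!p)=True !p=True p=False
s_3={q,r}: X(!p)=True !p=True p=False
s_4={q,r}: X(!p)=False !p=True p=False
s_5={p,q,r}: X(!p)=False !p=False p=True

Answer: false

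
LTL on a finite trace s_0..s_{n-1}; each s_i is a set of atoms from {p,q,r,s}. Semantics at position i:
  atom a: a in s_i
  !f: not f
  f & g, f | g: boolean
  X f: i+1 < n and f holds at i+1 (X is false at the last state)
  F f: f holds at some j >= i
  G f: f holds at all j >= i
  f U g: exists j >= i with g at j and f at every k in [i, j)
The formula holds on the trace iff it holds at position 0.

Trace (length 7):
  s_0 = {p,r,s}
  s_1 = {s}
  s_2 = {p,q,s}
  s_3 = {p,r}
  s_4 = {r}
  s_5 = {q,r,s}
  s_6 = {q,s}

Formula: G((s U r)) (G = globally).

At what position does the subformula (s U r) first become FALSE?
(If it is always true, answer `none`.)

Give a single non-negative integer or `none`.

Answer: 6

Derivation:
s_0={p,r,s}: (s U r)=True s=True r=True
s_1={s}: (s U r)=True s=True r=False
s_2={p,q,s}: (s U r)=True s=True r=False
s_3={p,r}: (s U r)=True s=False r=True
s_4={r}: (s U r)=True s=False r=True
s_5={q,r,s}: (s U r)=True s=True r=True
s_6={q,s}: (s U r)=False s=True r=False
G((s U r)) holds globally = False
First violation at position 6.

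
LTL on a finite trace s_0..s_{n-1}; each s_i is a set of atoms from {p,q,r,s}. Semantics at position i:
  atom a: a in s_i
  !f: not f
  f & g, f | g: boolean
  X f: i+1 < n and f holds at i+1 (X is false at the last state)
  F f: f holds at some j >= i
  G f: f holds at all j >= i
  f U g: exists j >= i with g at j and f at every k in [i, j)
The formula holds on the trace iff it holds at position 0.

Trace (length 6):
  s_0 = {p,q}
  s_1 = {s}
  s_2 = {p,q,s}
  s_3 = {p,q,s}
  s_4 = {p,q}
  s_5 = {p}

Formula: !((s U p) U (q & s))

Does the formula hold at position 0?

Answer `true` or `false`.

Answer: false

Derivation:
s_0={p,q}: !((s U p) U (q & s))=False ((s U p) U (q & s))=True (s U p)=True s=False p=True (q & s)=False q=True
s_1={s}: !((s U p) U (q & s))=False ((s U p) U (q & s))=True (s U p)=True s=True p=False (q & s)=False q=False
s_2={p,q,s}: !((s U p) U (q & s))=False ((s U p) U (q & s))=True (s U p)=True s=True p=True (q & s)=True q=True
s_3={p,q,s}: !((s U p) U (q & s))=False ((s U p) U (q & s))=True (s U p)=True s=True p=True (q & s)=True q=True
s_4={p,q}: !((s U p) U (q & s))=True ((s U p) U (q & s))=False (s U p)=True s=False p=True (q & s)=False q=True
s_5={p}: !((s U p) U (q & s))=True ((s U p) U (q & s))=False (s U p)=True s=False p=True (q & s)=False q=False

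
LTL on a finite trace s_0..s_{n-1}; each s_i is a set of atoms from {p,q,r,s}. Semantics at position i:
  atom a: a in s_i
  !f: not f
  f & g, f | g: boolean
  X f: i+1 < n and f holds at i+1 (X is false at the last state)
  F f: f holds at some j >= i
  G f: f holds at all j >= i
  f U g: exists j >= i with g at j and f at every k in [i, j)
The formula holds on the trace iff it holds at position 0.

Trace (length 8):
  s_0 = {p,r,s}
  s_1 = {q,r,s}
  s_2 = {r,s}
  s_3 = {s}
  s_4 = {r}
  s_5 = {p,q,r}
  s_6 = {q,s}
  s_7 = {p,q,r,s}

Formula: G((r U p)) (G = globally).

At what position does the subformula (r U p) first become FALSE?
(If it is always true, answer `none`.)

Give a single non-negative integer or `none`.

Answer: 1

Derivation:
s_0={p,r,s}: (r U p)=True r=True p=True
s_1={q,r,s}: (r U p)=False r=True p=False
s_2={r,s}: (r U p)=False r=True p=False
s_3={s}: (r U p)=False r=False p=False
s_4={r}: (r U p)=True r=True p=False
s_5={p,q,r}: (r U p)=True r=True p=True
s_6={q,s}: (r U p)=False r=False p=False
s_7={p,q,r,s}: (r U p)=True r=True p=True
G((r U p)) holds globally = False
First violation at position 1.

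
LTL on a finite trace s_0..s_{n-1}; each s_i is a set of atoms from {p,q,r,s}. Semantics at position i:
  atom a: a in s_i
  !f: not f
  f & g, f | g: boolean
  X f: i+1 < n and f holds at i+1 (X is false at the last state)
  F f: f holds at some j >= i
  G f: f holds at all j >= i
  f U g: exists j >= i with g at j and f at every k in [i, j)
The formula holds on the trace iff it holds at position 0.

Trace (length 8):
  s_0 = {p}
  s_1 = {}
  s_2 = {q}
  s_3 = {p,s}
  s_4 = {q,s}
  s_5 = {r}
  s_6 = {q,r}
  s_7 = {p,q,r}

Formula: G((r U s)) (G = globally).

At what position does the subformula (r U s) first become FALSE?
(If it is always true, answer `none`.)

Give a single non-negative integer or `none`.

s_0={p}: (r U s)=False r=False s=False
s_1={}: (r U s)=False r=False s=False
s_2={q}: (r U s)=False r=False s=False
s_3={p,s}: (r U s)=True r=False s=True
s_4={q,s}: (r U s)=True r=False s=True
s_5={r}: (r U s)=False r=True s=False
s_6={q,r}: (r U s)=False r=True s=False
s_7={p,q,r}: (r U s)=False r=True s=False
G((r U s)) holds globally = False
First violation at position 0.

Answer: 0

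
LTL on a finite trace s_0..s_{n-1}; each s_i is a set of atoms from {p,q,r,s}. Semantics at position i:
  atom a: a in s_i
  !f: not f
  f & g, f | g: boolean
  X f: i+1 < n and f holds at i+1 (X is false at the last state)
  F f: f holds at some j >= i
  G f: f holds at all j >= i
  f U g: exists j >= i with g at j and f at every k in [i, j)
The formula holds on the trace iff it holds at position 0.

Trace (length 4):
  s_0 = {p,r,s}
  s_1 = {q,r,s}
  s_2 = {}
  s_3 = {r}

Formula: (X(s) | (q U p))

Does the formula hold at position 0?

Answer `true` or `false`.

Answer: true

Derivation:
s_0={p,r,s}: (X(s) | (q U p))=True X(s)=True s=True (q U p)=True q=False p=True
s_1={q,r,s}: (X(s) | (q U p))=False X(s)=False s=True (q U p)=False q=True p=False
s_2={}: (X(s) | (q U p))=False X(s)=False s=False (q U p)=False q=False p=False
s_3={r}: (X(s) | (q U p))=False X(s)=False s=False (q U p)=False q=False p=False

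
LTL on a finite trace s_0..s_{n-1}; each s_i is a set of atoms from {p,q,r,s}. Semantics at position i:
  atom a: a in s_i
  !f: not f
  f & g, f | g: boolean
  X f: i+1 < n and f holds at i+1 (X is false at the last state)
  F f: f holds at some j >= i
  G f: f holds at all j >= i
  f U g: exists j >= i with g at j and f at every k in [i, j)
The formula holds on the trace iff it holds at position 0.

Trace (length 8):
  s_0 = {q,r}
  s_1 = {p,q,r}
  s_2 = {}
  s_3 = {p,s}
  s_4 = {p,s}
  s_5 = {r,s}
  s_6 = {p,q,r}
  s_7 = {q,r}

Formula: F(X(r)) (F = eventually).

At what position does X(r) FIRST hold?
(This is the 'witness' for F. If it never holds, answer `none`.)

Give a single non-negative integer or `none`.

Answer: 0

Derivation:
s_0={q,r}: X(r)=True r=True
s_1={p,q,r}: X(r)=False r=True
s_2={}: X(r)=False r=False
s_3={p,s}: X(r)=False r=False
s_4={p,s}: X(r)=True r=False
s_5={r,s}: X(r)=True r=True
s_6={p,q,r}: X(r)=True r=True
s_7={q,r}: X(r)=False r=True
F(X(r)) holds; first witness at position 0.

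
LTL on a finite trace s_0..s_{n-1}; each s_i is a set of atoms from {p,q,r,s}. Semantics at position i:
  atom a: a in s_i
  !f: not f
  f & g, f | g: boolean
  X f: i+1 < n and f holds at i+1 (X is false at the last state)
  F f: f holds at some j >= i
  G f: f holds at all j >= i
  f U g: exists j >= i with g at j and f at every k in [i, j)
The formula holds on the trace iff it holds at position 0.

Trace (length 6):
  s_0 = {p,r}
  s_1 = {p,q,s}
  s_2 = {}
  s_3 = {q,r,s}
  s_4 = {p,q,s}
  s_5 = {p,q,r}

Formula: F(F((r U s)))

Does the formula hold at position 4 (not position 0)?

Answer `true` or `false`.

s_0={p,r}: F(F((r U s)))=True F((r U s))=True (r U s)=True r=True s=False
s_1={p,q,s}: F(F((r U s)))=True F((r U s))=True (r U s)=True r=False s=True
s_2={}: F(F((r U s)))=True F((r U s))=True (r U s)=False r=False s=False
s_3={q,r,s}: F(F((r U s)))=True F((r U s))=True (r U s)=True r=True s=True
s_4={p,q,s}: F(F((r U s)))=True F((r U s))=True (r U s)=True r=False s=True
s_5={p,q,r}: F(F((r U s)))=False F((r U s))=False (r U s)=False r=True s=False
Evaluating at position 4: result = True

Answer: true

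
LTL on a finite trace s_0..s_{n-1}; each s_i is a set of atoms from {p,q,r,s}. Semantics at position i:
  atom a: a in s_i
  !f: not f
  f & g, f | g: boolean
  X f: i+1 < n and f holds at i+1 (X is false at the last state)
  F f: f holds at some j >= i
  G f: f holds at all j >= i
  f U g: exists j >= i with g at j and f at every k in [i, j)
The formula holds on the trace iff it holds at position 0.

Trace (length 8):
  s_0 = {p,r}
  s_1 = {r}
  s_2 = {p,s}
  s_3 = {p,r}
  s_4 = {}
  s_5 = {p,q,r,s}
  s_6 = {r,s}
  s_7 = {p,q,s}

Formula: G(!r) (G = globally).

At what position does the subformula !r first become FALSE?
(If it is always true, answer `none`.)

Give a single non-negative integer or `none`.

s_0={p,r}: !r=False r=True
s_1={r}: !r=False r=True
s_2={p,s}: !r=True r=False
s_3={p,r}: !r=False r=True
s_4={}: !r=True r=False
s_5={p,q,r,s}: !r=False r=True
s_6={r,s}: !r=False r=True
s_7={p,q,s}: !r=True r=False
G(!r) holds globally = False
First violation at position 0.

Answer: 0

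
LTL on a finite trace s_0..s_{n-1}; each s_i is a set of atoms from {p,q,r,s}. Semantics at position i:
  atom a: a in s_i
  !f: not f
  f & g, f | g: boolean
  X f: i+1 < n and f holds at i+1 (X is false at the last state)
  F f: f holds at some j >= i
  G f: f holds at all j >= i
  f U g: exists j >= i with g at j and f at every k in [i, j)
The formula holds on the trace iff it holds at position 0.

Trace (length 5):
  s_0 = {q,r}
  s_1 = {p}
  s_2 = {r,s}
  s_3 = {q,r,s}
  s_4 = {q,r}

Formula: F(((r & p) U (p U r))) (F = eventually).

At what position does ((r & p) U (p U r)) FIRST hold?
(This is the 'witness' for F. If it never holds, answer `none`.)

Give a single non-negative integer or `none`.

s_0={q,r}: ((r & p) U (p U r))=True (r & p)=False r=True p=False (p U r)=True
s_1={p}: ((r & p) U (p U r))=True (r & p)=False r=False p=True (p U r)=True
s_2={r,s}: ((r & p) U (p U r))=True (r & p)=False r=True p=False (p U r)=True
s_3={q,r,s}: ((r & p) U (p U r))=True (r & p)=False r=True p=False (p U r)=True
s_4={q,r}: ((r & p) U (p U r))=True (r & p)=False r=True p=False (p U r)=True
F(((r & p) U (p U r))) holds; first witness at position 0.

Answer: 0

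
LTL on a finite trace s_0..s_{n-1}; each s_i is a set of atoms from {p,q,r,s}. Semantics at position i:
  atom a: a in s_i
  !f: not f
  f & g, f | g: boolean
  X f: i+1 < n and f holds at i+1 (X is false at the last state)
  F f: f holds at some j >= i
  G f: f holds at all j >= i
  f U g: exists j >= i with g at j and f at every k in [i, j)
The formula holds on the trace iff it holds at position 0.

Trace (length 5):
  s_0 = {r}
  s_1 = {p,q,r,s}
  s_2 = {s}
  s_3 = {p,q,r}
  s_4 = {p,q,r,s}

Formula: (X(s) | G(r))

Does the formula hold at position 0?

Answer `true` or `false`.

s_0={r}: (X(s) | G(r))=True X(s)=True s=False G(r)=False r=True
s_1={p,q,r,s}: (X(s) | G(r))=True X(s)=True s=True G(r)=False r=True
s_2={s}: (X(s) | G(r))=False X(s)=False s=True G(r)=False r=False
s_3={p,q,r}: (X(s) | G(r))=True X(s)=True s=False G(r)=True r=True
s_4={p,q,r,s}: (X(s) | G(r))=True X(s)=False s=True G(r)=True r=True

Answer: true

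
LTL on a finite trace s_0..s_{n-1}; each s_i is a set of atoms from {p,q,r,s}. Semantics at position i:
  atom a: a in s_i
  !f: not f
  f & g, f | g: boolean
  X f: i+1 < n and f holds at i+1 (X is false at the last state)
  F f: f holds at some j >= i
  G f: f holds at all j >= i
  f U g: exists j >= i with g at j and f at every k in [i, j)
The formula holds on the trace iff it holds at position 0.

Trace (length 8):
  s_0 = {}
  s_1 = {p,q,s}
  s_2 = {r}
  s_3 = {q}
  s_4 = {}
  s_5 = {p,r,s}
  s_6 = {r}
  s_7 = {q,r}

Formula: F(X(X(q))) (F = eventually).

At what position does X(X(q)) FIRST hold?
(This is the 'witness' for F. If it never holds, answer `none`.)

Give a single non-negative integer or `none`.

s_0={}: X(X(q))=False X(q)=True q=False
s_1={p,q,s}: X(X(q))=True X(q)=False q=True
s_2={r}: X(X(q))=False X(q)=True q=False
s_3={q}: X(X(q))=False X(q)=False q=True
s_4={}: X(X(q))=False X(q)=False q=False
s_5={p,r,s}: X(X(q))=True X(q)=False q=False
s_6={r}: X(X(q))=False X(q)=True q=False
s_7={q,r}: X(X(q))=False X(q)=False q=True
F(X(X(q))) holds; first witness at position 1.

Answer: 1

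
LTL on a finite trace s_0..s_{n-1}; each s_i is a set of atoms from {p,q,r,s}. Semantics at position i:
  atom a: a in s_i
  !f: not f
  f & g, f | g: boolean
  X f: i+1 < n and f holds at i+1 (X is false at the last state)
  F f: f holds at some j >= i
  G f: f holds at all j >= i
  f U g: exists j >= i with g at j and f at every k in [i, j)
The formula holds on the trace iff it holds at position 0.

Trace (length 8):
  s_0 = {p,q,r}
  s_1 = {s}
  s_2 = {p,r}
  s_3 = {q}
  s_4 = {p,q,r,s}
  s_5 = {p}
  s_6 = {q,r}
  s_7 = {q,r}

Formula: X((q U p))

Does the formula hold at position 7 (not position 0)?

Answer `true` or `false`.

s_0={p,q,r}: X((q U p))=False (q U p)=True q=True p=True
s_1={s}: X((q U p))=True (q U p)=False q=False p=False
s_2={p,r}: X((q U p))=True (q U p)=True q=False p=True
s_3={q}: X((q U p))=True (q U p)=True q=True p=False
s_4={p,q,r,s}: X((q U p))=True (q U p)=True q=True p=True
s_5={p}: X((q U p))=False (q U p)=True q=False p=True
s_6={q,r}: X((q U p))=False (q U p)=False q=True p=False
s_7={q,r}: X((q U p))=False (q U p)=False q=True p=False
Evaluating at position 7: result = False

Answer: false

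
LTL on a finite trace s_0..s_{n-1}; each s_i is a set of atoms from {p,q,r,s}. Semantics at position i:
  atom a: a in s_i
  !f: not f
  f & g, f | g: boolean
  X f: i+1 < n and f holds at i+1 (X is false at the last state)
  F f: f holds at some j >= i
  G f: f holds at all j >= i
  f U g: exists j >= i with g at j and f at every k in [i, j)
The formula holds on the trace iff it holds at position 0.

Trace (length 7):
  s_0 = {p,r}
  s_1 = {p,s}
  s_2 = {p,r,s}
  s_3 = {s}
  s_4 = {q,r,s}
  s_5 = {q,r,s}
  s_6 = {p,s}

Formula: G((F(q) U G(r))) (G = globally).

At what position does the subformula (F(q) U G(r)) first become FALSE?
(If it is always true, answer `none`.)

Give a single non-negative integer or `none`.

s_0={p,r}: (F(q) U G(r))=False F(q)=True q=False G(r)=False r=True
s_1={p,s}: (F(q) U G(r))=False F(q)=True q=False G(r)=False r=False
s_2={p,r,s}: (F(q) U G(r))=False F(q)=True q=False G(r)=False r=True
s_3={s}: (F(q) U G(r))=False F(q)=True q=False G(r)=False r=False
s_4={q,r,s}: (F(q) U G(r))=False F(q)=True q=True G(r)=False r=True
s_5={q,r,s}: (F(q) U G(r))=False F(q)=True q=True G(r)=False r=True
s_6={p,s}: (F(q) U G(r))=False F(q)=False q=False G(r)=False r=False
G((F(q) U G(r))) holds globally = False
First violation at position 0.

Answer: 0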